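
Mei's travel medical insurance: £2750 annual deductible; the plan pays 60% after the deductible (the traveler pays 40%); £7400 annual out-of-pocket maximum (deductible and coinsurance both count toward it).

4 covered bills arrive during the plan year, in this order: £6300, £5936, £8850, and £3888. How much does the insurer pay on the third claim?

Claim 1 — £6300: £2750 to deductible, leaving £3550; coinsurance £3550 × 40% = £1420. Traveler pays £4170; OOP now £4170. Plan pays £6300 − £4170 = £2130.
Claim 2 — £5936: deductible already satisfied, so traveler's share is 40% × £5936 = £2374.40. Traveler pays £2374.40; OOP now £6544.40. Insurer: £5936 − £2374.40 = £3561.60.
Claim 3 — £8850: deductible met; 40% of £8850 = £3540. Adding that to £6544.40 gives £10084.40, past the £7400 cap; traveler pays only £7400 − £6544.40 = £855.60. Plan pays £8850 − £855.60 = £7994.40.

£7994.40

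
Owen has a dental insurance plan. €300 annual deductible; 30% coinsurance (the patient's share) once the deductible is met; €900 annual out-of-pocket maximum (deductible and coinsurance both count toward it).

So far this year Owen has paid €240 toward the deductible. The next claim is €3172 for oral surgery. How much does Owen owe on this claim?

€660

Remaining deductible: €300 − €240 = €60.
After the €60 deductible portion, €3172 − €60 = €3112 is subject to coinsurance.
Coinsurance: €3112 × 30% = €933.60.
So the patient owes €60 + €933.60 = €993.60 before any cap.
Year-to-date out-of-pocket would reach €240 + €993.60 = €1233.60, above the €900 maximum, so the patient pays only €900 − €240 = €660.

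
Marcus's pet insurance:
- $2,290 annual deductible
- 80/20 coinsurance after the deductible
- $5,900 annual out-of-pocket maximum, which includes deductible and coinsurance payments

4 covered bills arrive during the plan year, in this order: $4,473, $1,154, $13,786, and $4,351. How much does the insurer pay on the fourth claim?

$4,165.60

#1 ($4,473): deductible takes $2,290, $2,183 remains; owner's 20% is $436.60. Owner pays $2,726.60; OOP now $2,726.60. Insurer: $4,473 − $2,726.60 = $1,746.40.
#2 ($1,154): deductible met; 20% of $1,154 = $230.80. Cost to owner: $230.80. OOP to date $2,957.40. Insurer: $1,154 − $230.80 = $923.20.
#3 ($13,786): 20% coinsurance on $13,786 = $2,757.20. Cost to owner: $2,757.20. OOP to date $5,714.60. Plan pays $13,786 − $2,757.20 = $11,028.80.
#4 ($4,351): deductible met; 20% of $4,351 = $870.20. Adding that to $5,714.60 gives $6,584.80, past the $5,900 cap; owner pays only $5,900 − $5,714.60 = $185.40. Insurer: $4,351 − $185.40 = $4,165.60.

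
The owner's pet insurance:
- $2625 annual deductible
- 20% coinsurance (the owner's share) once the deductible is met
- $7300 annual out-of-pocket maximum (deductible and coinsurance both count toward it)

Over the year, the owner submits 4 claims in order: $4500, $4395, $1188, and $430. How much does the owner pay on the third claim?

Claim 1 — $4500: deductible takes $2625, $1875 remains; coinsurance $1875 × 20% = $375. Owner owes $3000 (running OOP $3000).
Claim 2 — $4395: 20% coinsurance on $4395 = $879. Cost to owner: $879. OOP to date $3879.
Claim 3 — $1188: deductible met; 20% of $1188 = $237.60. Cost to owner: $237.60. OOP to date $4116.60.

$237.60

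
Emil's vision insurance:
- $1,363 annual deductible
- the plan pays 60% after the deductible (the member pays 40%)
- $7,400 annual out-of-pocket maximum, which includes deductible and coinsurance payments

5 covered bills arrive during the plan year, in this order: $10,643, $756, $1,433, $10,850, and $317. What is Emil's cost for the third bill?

$573.20

Claim 1 — $10,643: $1,363 to deductible, leaving $9,280; 40% of $9,280 = $3,712. Member owes $5,075 (running OOP $5,075).
Claim 2 — $756: deductible met; 40% of $756 = $302.40. Member pays $302.40; OOP now $5,377.40.
Claim 3 — $1,433: 40% coinsurance on $1,433 = $573.20. Member pays $573.20; OOP now $5,950.60.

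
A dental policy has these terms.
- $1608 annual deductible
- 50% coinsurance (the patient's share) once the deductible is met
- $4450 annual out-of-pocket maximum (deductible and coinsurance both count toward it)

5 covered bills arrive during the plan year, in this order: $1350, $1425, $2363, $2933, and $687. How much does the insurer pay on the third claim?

Bill 1, $1350: entire amount goes to the deductible. Patient owes $1350 (running OOP $1350). Plan pays $1350 − $1350 = $0.
Bill 2, $1425: $258 finishes the deductible; $1167 goes to coinsurance; coinsurance $1167 × 50% = $583.50. Cost to patient: $841.50. OOP to date $2191.50. Insurer: $1425 − $841.50 = $583.50.
Bill 3, $2363: 50% coinsurance on $2363 = $1181.50. Patient owes $1181.50 (running OOP $3373). Insurer: $2363 − $1181.50 = $1181.50.

$1181.50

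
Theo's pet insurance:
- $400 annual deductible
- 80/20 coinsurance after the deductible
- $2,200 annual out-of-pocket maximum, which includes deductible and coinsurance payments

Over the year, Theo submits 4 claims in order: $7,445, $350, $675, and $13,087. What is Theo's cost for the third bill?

Bill 1, $7,445: deductible takes $400, $7,045 remains; 20% of $7,045 = $1,409. Owner owes $1,809 (running OOP $1,809).
Bill 2, $350: 20% coinsurance on $350 = $70. Cost to owner: $70. OOP to date $1,879.
Bill 3, $675: 20% coinsurance on $675 = $135. Cost to owner: $135. OOP to date $2,014.

$135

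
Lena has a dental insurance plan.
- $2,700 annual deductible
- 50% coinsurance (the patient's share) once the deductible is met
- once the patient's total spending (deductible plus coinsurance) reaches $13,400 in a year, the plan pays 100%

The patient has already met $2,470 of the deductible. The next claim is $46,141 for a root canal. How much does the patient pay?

$10,930

Remaining deductible: $2,700 − $2,470 = $230.
The remaining $45,911 (= $46,141 − $230) moves to coinsurance.
Patient's 50% share of $45,911 is $22,955.50.
Patient responsibility before any cap: $230 + $22,955.50 = $23,185.50.
Adding $23,185.50 to the $2,470 already spent would give $25,655.50, which exceeds the $13,400 cap; the patient pays just $13,400 − $2,470 = $10,930.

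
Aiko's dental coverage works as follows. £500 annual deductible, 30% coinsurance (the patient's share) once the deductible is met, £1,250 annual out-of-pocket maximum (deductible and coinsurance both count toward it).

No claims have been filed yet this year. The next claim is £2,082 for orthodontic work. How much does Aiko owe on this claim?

Nothing has been paid toward the £500 deductible, so the first £500 of this charge is applied there.
The remaining £1,582 (= £2,082 − £500) moves to coinsurance.
Patient's 30% share of £1,582 is £474.60.
Patient responsibility before any cap: £500 + £474.60 = £974.60.
Cumulative spending £0 + £974.60 = £974.60 stays under the £1,250 maximum.

£974.60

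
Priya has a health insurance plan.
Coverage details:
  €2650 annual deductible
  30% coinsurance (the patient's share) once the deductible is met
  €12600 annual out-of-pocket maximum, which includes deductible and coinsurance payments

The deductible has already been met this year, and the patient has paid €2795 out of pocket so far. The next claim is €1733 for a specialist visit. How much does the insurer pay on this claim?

With the deductible met, the entire €1733 is subject to coinsurance.
30% of €1733 = €519.90 falls to the patient.
Cumulative spending €2795 + €519.90 = €3314.90 stays under the €12600 maximum.
Insurer pays the balance: €1733 − €519.90 = €1213.10.

€1213.10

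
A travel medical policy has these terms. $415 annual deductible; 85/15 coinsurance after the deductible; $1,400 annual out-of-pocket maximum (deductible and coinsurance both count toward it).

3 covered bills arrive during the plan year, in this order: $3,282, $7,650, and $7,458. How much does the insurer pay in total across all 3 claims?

Claim 1 ($3,282): $415 to deductible, leaving $2,867; traveler's 15% is $430.05. Traveler pays $845.05; OOP now $845.05. Plan pays $3,282 − $845.05 = $2,436.95.
Claim 2 ($7,650): deductible already satisfied, so traveler's share is 15% × $7,650 = $1,147.50. Adding that to $845.05 gives $1,992.55, past the $1,400 cap; traveler pays only $1,400 − $845.05 = $554.95. Plan pays $7,650 − $554.95 = $7,095.05.
Claim 3 ($7,458): deductible met; 15% of $7,458 = $1,118.70. Adding that to $1,400 gives $2,518.70, past the $1,400 cap; traveler pays only $1,400 − $1,400 = $0. Plan pays $7,458 − $0 = $7,458.
Insurer total: $2,436.95 + $7,095.05 + $7,458 = $16,990.

$16,990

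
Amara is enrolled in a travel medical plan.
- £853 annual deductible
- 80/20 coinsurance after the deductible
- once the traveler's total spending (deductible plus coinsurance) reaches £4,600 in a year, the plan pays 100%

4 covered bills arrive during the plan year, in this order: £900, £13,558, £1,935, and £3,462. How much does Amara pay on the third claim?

#1 (£900): £853 to deductible, leaving £47; coinsurance £47 × 20% = £9.40. Traveler pays £862.40; OOP now £862.40.
#2 (£13,558): deductible met; 20% of £13,558 = £2,711.60. Cost to traveler: £2,711.60. OOP to date £3,574.
#3 (£1,935): 20% coinsurance on £1,935 = £387. Traveler pays £387; OOP now £3,961.

£387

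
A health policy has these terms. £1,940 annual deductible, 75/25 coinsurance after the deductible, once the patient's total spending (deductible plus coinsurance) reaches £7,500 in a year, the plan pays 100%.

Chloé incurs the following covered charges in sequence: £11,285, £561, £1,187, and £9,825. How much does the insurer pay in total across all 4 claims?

Bill 1, £11,285: £1,940 finishes the deductible; £9,345 goes to coinsurance; 25% of £9,345 = £2,336.25. Patient pays £4,276.25; OOP now £4,276.25. Plan pays £11,285 − £4,276.25 = £7,008.75.
Bill 2, £561: deductible already satisfied, so patient's share is 25% × £561 = £140.25. Patient owes £140.25 (running OOP £4,416.50). Insurer: £561 − £140.25 = £420.75.
Bill 3, £1,187: 25% coinsurance on £1,187 = £296.75. Cost to patient: £296.75. OOP to date £4,713.25. Plan pays £1,187 − £296.75 = £890.25.
Bill 4, £9,825: 25% coinsurance on £9,825 = £2,456.25. Cost to patient: £2,456.25. OOP to date £7,169.50. Insurer: £9,825 − £2,456.25 = £7,368.75.
Insurer total: £7,008.75 + £420.75 + £890.25 + £7,368.75 = £15,688.50.

£15,688.50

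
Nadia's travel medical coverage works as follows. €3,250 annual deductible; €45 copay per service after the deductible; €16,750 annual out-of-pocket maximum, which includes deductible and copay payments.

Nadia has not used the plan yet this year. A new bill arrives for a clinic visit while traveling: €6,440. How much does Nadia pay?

€3,295

Deductible not yet touched, so the first €3,250 of the bill goes to the deductible.
After the €3,250 deductible portion, €6,440 − €3,250 = €3,190 is subject to the copay.
Copay on this service: €45.
That puts the traveler's cost at €3,250 + €45 = €3,295 before any cap.
Total out-of-pocket so far would be €0 + €3,295 = €3,295, below the €16,750 cap — no reduction.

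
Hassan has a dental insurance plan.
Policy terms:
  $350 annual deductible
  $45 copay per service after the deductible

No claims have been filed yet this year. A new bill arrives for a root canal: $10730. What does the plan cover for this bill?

$10335

Deductible not yet touched, so the first $350 of the bill goes to the deductible.
That leaves $10730 − $350 = $10380 for the copay.
Copay on this service: $45.
Patient responsibility: $350 + $45 = $395.
The insurer covers the remainder: $10730 − $395 = $10335.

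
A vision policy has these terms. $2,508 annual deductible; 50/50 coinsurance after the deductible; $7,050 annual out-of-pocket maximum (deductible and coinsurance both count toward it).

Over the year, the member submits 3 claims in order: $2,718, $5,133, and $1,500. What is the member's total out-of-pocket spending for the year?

$5,929.50

Claim 1 — $2,718: $2,508 to deductible, leaving $210; coinsurance $210 × 50% = $105. Member pays $2,613; OOP now $2,613.
Claim 2 — $5,133: deductible already satisfied, so member's share is 50% × $5,133 = $2,566.50. Member pays $2,566.50; OOP now $5,179.50.
Claim 3 — $1,500: deductible met; 50% of $1,500 = $750. Member owes $750 (running OOP $5,929.50).
Summing the member's payments: $2,613 + $2,566.50 + $750 = $5,929.50.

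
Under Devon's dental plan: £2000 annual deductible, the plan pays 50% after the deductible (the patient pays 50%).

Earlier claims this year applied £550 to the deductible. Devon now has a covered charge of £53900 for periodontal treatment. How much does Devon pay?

Remaining deductible: £2000 − £550 = £1450.
That leaves £53900 − £1450 = £52450 for coinsurance.
Coinsurance: £52450 × 50% = £26225.
That puts the patient's cost at £1450 + £26225 = £27675.

£27675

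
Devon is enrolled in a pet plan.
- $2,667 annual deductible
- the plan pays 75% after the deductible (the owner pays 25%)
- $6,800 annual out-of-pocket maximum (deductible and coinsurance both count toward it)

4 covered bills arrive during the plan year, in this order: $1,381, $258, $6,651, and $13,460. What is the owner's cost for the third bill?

$2,433.75

Claim 1 ($1,381): fully absorbed by the deductible. Owner owes $1,381 (running OOP $1,381).
Claim 2 ($258): fully absorbed by the deductible. Owner pays $258; OOP now $1,639.
Claim 3 ($6,651): $1,028 finishes the deductible; $5,623 goes to coinsurance; owner's 25% is $1,405.75. Cost to owner: $2,433.75. OOP to date $4,072.75.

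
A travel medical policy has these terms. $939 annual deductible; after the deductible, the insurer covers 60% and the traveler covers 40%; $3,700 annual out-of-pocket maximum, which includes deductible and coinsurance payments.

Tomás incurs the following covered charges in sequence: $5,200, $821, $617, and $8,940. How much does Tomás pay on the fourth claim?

Claim 1 ($5,200): deductible takes $939, $4,261 remains; 40% of $4,261 = $1,704.40. Traveler pays $2,643.40; OOP now $2,643.40.
Claim 2 ($821): deductible already satisfied, so traveler's share is 40% × $821 = $328.40. Traveler owes $328.40 (running OOP $2,971.80).
Claim 3 ($617): deductible already satisfied, so traveler's share is 40% × $617 = $246.80. Traveler pays $246.80; OOP now $3,218.60.
Claim 4 ($8,940): deductible already satisfied, so traveler's share is 40% × $8,940 = $3,576. OOP would hit $6,794.60 > $3,700, so the cap limits the traveler to $3,700 − $3,218.60 = $481.40.

$481.40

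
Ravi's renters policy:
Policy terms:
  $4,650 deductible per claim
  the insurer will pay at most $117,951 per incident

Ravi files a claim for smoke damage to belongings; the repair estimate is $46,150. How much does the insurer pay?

$41,500

Less the $4,650 deductible: $46,150 − $4,650 = $41,500.
$41,500 ≤ $117,951, so the limit doesn't bind; insurer pays $41,500.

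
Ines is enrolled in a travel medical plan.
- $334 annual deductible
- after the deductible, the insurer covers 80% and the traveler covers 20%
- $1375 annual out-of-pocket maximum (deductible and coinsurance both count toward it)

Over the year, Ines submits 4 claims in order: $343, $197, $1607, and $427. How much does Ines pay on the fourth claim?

Claim 1 — $343: deductible takes $334, $9 remains; 20% of $9 = $1.80. Traveler pays $335.80; OOP now $335.80.
Claim 2 — $197: 20% coinsurance on $197 = $39.40. Traveler pays $39.40; OOP now $375.20.
Claim 3 — $1607: deductible already satisfied, so traveler's share is 20% × $1607 = $321.40. Traveler pays $321.40; OOP now $696.60.
Claim 4 — $427: deductible met; 20% of $427 = $85.40. Traveler pays $85.40; OOP now $782.

$85.40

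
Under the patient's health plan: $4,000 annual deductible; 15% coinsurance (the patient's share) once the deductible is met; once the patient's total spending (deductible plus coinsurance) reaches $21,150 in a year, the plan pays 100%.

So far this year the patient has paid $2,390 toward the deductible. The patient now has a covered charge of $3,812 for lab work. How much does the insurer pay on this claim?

$1,871.70

Deductible still to meet: $4,000 − $2,390 = $1,610.
The remaining $2,202 (= $3,812 − $1,610) moves to coinsurance.
Coinsurance: $2,202 × 15% = $330.30.
Patient responsibility before any cap: $1,610 + $330.30 = $1,940.30.
Total out-of-pocket so far would be $2,390 + $1,940.30 = $4,330.30, below the $21,150 cap — no reduction.
Insurer pays the balance: $3,812 − $1,940.30 = $1,871.70.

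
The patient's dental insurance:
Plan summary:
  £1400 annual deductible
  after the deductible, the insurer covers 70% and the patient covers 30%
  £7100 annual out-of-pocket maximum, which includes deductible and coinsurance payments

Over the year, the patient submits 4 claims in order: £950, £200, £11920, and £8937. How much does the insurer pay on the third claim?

£8169

#1 (£950): all of it applies to the deductible. Cost to patient: £950. OOP to date £950. Plan pays £950 − £950 = £0.
#2 (£200): entire amount goes to the deductible. Patient pays £200; OOP now £1150. Plan pays £200 − £200 = £0.
#3 (£11920): £250 finishes the deductible; £11670 goes to coinsurance; patient's 30% is £3501. Patient pays £3751; OOP now £4901. Insurer: £11920 − £3751 = £8169.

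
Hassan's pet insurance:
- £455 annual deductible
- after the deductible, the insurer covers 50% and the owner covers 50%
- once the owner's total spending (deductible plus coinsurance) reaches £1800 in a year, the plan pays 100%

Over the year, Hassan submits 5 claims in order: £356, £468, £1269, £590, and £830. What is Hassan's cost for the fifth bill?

Claim 1 (£356): fully absorbed by the deductible. Owner pays £356; OOP now £356.
Claim 2 (£468): £99 to deductible, leaving £369; owner's 50% is £184.50. Owner pays £283.50; OOP now £639.50.
Claim 3 (£1269): deductible met; 50% of £1269 = £634.50. Owner owes £634.50 (running OOP £1274).
Claim 4 (£590): 50% coinsurance on £590 = £295. Cost to owner: £295. OOP to date £1569.
Claim 5 (£830): deductible already satisfied, so owner's share is 50% × £830 = £415. That would push OOP to £1984, over the £1800 cap, so owner pays £1800 − £1569 = £231.

£231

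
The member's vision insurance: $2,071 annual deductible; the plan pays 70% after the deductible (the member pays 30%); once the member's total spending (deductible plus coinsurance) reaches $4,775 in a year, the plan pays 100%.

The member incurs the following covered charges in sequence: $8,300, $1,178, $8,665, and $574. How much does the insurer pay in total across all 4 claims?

#1 ($8,300): deductible takes $2,071, $6,229 remains; 30% of $6,229 = $1,868.70. Member owes $3,939.70 (running OOP $3,939.70). Plan pays $8,300 − $3,939.70 = $4,360.30.
#2 ($1,178): 30% coinsurance on $1,178 = $353.40. Cost to member: $353.40. OOP to date $4,293.10. Insurer: $1,178 − $353.40 = $824.60.
#3 ($8,665): deductible met; 30% of $8,665 = $2,599.50. That would push OOP to $6,892.60, over the $4,775 cap, so member pays $4,775 − $4,293.10 = $481.90. Plan pays $8,665 − $481.90 = $8,183.10.
#4 ($574): 30% coinsurance on $574 = $172.20. OOP would hit $4,947.20 > $4,775, so the cap limits the member to $4,775 − $4,775 = $0. Insurer: $574 − $0 = $574.
Insurer total = bills − member's total = $18,717 − $4,775 = $13,942.

$13,942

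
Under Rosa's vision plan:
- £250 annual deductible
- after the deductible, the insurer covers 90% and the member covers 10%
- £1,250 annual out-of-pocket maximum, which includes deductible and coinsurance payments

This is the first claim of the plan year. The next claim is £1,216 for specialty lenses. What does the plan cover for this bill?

£869.40

The full £250 deductible is still open; £250 of this bill applies to it.
The remaining £966 (= £1,216 − £250) moves to coinsurance.
Member's 10% share of £966 is £96.60.
Member responsibility before any cap: £250 + £96.60 = £346.60.
Cumulative spending £0 + £346.60 = £346.60 stays under the £1,250 maximum.
Insurer pays the balance: £1,216 − £346.60 = £869.40.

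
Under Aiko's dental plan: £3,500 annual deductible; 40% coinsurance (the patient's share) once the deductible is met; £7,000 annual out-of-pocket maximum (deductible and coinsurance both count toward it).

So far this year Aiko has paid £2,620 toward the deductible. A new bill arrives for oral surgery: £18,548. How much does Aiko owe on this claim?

£4,380

Deductible still to meet: £3,500 − £2,620 = £880.
After the £880 deductible portion, £18,548 − £880 = £17,668 is subject to coinsurance.
Coinsurance: £17,668 × 40% = £7,067.20.
So the patient owes £880 + £7,067.20 = £7,947.20 before any cap.
Adding £7,947.20 to the £2,620 already spent would give £10,567.20, which exceeds the £7,000 cap; the patient pays just £7,000 − £2,620 = £4,380.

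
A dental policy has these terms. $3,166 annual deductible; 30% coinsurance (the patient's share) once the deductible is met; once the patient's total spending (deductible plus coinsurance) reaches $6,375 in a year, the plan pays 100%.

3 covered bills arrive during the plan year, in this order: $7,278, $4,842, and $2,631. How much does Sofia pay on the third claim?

Bill 1, $7,278: deductible takes $3,166, $4,112 remains; patient's 30% is $1,233.60. Cost to patient: $4,399.60. OOP to date $4,399.60.
Bill 2, $4,842: deductible met; 30% of $4,842 = $1,452.60. Cost to patient: $1,452.60. OOP to date $5,852.20.
Bill 3, $2,631: deductible met; 30% of $2,631 = $789.30. That would push OOP to $6,641.50, over the $6,375 cap, so patient pays $6,375 − $5,852.20 = $522.80.

$522.80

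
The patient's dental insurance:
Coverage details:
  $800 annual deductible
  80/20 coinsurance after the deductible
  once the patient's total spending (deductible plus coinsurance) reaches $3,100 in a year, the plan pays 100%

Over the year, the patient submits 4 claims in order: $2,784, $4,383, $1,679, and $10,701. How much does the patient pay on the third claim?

Claim 1 ($2,784): $800 to deductible, leaving $1,984; coinsurance $1,984 × 20% = $396.80. Patient pays $1,196.80; OOP now $1,196.80.
Claim 2 ($4,383): 20% coinsurance on $4,383 = $876.60. Patient pays $876.60; OOP now $2,073.40.
Claim 3 ($1,679): deductible already satisfied, so patient's share is 20% × $1,679 = $335.80. Cost to patient: $335.80. OOP to date $2,409.20.

$335.80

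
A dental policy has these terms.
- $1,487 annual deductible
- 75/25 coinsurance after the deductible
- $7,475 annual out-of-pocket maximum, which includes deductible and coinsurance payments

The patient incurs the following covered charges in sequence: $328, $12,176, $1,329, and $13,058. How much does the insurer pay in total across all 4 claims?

Bill 1, $328: fully absorbed by the deductible. Patient pays $328; OOP now $328. Insurer: $328 − $328 = $0.
Bill 2, $12,176: $1,159 to deductible, leaving $11,017; 25% of $11,017 = $2,754.25. Patient pays $3,913.25; OOP now $4,241.25. Insurer: $12,176 − $3,913.25 = $8,262.75.
Bill 3, $1,329: deductible already satisfied, so patient's share is 25% × $1,329 = $332.25. Patient owes $332.25 (running OOP $4,573.50). Plan pays $1,329 − $332.25 = $996.75.
Bill 4, $13,058: deductible met; 25% of $13,058 = $3,264.50. Adding that to $4,573.50 gives $7,838, past the $7,475 cap; patient pays only $7,475 − $4,573.50 = $2,901.50. Plan pays $13,058 − $2,901.50 = $10,156.50.
Insurer total: $0 + $8,262.75 + $996.75 + $10,156.50 = $19,416.

$19,416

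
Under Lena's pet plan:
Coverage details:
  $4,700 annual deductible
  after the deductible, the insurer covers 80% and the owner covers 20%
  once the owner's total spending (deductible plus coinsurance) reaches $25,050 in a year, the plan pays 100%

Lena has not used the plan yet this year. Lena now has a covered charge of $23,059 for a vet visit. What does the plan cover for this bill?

$14,687.20

The full $4,700 deductible is still open; $4,700 of this bill applies to it.
That leaves $23,059 − $4,700 = $18,359 for coinsurance.
20% of $18,359 = $3,671.80 falls to the owner.
So the owner owes $4,700 + $3,671.80 = $8,371.80 before any cap.
Cumulative spending $0 + $8,371.80 = $8,371.80 stays under the $25,050 maximum.
The plan picks up $23,059 − $8,371.80 = $14,687.20.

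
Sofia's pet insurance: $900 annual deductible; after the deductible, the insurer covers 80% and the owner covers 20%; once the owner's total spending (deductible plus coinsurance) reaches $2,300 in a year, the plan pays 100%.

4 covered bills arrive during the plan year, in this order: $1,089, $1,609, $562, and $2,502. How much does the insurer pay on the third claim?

#1 ($1,089): $900 to deductible, leaving $189; owner's 20% is $37.80. Owner owes $937.80 (running OOP $937.80). Insurer: $1,089 − $937.80 = $151.20.
#2 ($1,609): 20% coinsurance on $1,609 = $321.80. Owner pays $321.80; OOP now $1,259.60. Plan pays $1,609 − $321.80 = $1,287.20.
#3 ($562): deductible met; 20% of $562 = $112.40. Owner owes $112.40 (running OOP $1,372). Insurer: $562 − $112.40 = $449.60.

$449.60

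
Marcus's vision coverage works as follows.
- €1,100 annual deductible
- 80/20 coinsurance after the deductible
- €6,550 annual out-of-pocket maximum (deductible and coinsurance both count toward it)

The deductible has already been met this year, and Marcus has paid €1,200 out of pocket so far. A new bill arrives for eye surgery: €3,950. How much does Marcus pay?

€790

The deductible is already satisfied, so the full bill goes to coinsurance.
20% of €3,950 = €790 falls to the member.
Cumulative spending €1,200 + €790 = €1,990 stays under the €6,550 maximum.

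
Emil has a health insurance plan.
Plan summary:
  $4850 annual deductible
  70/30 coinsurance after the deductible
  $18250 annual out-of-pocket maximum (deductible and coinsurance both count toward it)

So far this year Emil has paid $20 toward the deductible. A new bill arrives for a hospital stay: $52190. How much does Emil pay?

Remaining deductible: $4850 − $20 = $4830.
After the $4830 deductible portion, $52190 − $4830 = $47360 is subject to coinsurance.
Patient's 30% share of $47360 is $14208.
Patient responsibility before any cap: $4830 + $14208 = $19038.
Adding $19038 to the $20 already spent would give $19058, which exceeds the $18250 cap; the patient pays just $18250 − $20 = $18230.

$18230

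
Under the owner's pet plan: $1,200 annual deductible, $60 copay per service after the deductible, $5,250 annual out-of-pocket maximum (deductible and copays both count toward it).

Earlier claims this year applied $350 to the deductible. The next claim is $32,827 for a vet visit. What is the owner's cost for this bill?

Deductible still to meet: $1,200 − $350 = $850.
That leaves $32,827 − $850 = $31,977 for the copay.
Copay on this service: $60.
That puts the owner's cost at $850 + $60 = $910 before any cap.
Year-to-date out-of-pocket becomes $350 + $910 = $1,260, still under the $5,250 maximum, so no cap applies.

$910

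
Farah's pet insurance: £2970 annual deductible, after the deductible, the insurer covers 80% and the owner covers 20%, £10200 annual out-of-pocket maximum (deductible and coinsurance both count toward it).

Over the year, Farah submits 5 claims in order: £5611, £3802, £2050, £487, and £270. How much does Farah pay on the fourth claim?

£97.40

Claim 1 (£5611): £2970 to deductible, leaving £2641; owner's 20% is £528.20. Cost to owner: £3498.20. OOP to date £3498.20.
Claim 2 (£3802): deductible already satisfied, so owner's share is 20% × £3802 = £760.40. Owner owes £760.40 (running OOP £4258.60).
Claim 3 (£2050): deductible met; 20% of £2050 = £410. Cost to owner: £410. OOP to date £4668.60.
Claim 4 (£487): deductible already satisfied, so owner's share is 20% × £487 = £97.40. Owner pays £97.40; OOP now £4766.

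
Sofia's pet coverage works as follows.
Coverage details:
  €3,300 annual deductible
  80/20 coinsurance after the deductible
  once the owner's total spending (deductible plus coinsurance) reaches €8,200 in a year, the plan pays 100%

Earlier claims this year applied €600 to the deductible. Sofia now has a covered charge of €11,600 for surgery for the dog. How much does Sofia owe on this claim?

€4,480

€600 of the €3,300 deductible is already met, leaving €2,700.
That leaves €11,600 − €2,700 = €8,900 for coinsurance.
20% of €8,900 = €1,780 falls to the owner.
Owner responsibility before any cap: €2,700 + €1,780 = €4,480.
Total out-of-pocket so far would be €600 + €4,480 = €5,080, below the €8,200 cap — no reduction.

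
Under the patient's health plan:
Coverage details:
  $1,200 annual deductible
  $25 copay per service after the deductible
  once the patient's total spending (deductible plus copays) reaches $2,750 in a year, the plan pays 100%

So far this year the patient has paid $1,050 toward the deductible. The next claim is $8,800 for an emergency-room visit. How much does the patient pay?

$175

Deductible still to meet: $1,200 − $1,050 = $150.
After the $150 deductible portion, $8,800 − $150 = $8,650 is subject to the copay.
Copay on this service: $25.
Patient responsibility before any cap: $150 + $25 = $175.
Cumulative spending $1,050 + $175 = $1,225 stays under the $2,750 maximum.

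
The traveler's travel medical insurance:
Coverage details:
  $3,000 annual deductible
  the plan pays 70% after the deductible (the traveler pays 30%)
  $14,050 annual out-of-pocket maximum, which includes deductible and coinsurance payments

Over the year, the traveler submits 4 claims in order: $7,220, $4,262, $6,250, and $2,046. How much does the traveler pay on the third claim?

Claim 1 ($7,220): $3,000 to deductible, leaving $4,220; coinsurance $4,220 × 30% = $1,266. Cost to traveler: $4,266. OOP to date $4,266.
Claim 2 ($4,262): 30% coinsurance on $4,262 = $1,278.60. Traveler owes $1,278.60 (running OOP $5,544.60).
Claim 3 ($6,250): deductible already satisfied, so traveler's share is 30% × $6,250 = $1,875. Traveler owes $1,875 (running OOP $7,419.60).

$1,875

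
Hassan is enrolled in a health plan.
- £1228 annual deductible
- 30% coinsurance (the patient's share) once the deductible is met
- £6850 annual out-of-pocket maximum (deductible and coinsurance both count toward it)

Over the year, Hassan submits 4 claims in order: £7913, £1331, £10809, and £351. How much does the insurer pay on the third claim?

£7591.80

Claim 1 — £7913: deductible takes £1228, £6685 remains; coinsurance £6685 × 30% = £2005.50. Cost to patient: £3233.50. OOP to date £3233.50. Insurer: £7913 − £3233.50 = £4679.50.
Claim 2 — £1331: 30% coinsurance on £1331 = £399.30. Cost to patient: £399.30. OOP to date £3632.80. Plan pays £1331 − £399.30 = £931.70.
Claim 3 — £10809: deductible met; 30% of £10809 = £3242.70. Adding that to £3632.80 gives £6875.50, past the £6850 cap; patient pays only £6850 − £3632.80 = £3217.20. Plan pays £10809 − £3217.20 = £7591.80.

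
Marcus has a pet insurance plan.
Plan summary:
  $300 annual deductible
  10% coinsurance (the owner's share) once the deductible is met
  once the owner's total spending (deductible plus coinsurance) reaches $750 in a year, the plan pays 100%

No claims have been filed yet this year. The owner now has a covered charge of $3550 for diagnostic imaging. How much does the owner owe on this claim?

$625

Deductible not yet touched, so the first $300 of the bill goes to the deductible.
After the $300 deductible portion, $3550 − $300 = $3250 is subject to coinsurance.
Coinsurance: $3250 × 10% = $325.
So the owner owes $300 + $325 = $625 before any cap.
Cumulative spending $0 + $625 = $625 stays under the $750 maximum.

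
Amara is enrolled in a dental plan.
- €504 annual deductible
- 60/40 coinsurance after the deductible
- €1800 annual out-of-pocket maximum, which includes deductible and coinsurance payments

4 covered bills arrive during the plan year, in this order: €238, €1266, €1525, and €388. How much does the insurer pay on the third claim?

Claim 1 — €238: all of it applies to the deductible. Patient pays €238; OOP now €238. Insurer: €238 − €238 = €0.
Claim 2 — €1266: €266 to deductible, leaving €1000; patient's 40% is €400. Patient owes €666 (running OOP €904). Insurer: €1266 − €666 = €600.
Claim 3 — €1525: 40% coinsurance on €1525 = €610. Patient pays €610; OOP now €1514. Plan pays €1525 − €610 = €915.

€915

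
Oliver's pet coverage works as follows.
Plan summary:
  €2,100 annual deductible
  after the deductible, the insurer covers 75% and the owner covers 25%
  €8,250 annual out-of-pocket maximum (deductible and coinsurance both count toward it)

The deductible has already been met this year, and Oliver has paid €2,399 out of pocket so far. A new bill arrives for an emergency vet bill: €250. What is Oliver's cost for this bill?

The deductible is already satisfied, so the full bill goes to coinsurance.
Owner's 25% share of €250 is €62.50.
Total out-of-pocket so far would be €2,399 + €62.50 = €2,461.50, below the €8,250 cap — no reduction.

€62.50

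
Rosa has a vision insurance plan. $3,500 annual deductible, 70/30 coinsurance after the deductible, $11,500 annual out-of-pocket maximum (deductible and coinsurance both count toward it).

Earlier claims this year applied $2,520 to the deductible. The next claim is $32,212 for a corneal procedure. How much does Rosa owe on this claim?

$2,520 of the $3,500 deductible is already met, leaving $980.
The remaining $31,232 (= $32,212 − $980) moves to coinsurance.
30% of $31,232 = $9,369.60 falls to the member.
Member responsibility before any cap: $980 + $9,369.60 = $10,349.60.
That would bring total out-of-pocket to $12,869.60, past the $11,500 cap. The member is capped at $11,500 − $2,520 = $8,980 on this claim.

$8,980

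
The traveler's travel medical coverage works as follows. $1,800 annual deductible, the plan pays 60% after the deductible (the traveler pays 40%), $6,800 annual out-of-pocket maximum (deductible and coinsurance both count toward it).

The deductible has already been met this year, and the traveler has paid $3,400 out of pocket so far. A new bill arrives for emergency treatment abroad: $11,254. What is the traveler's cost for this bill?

With the deductible met, the entire $11,254 is subject to coinsurance.
Coinsurance: $11,254 × 40% = $4,501.60.
Year-to-date out-of-pocket would reach $3,400 + $4,501.60 = $7,901.60, above the $6,800 maximum, so the traveler pays only $6,800 − $3,400 = $3,400.

$3,400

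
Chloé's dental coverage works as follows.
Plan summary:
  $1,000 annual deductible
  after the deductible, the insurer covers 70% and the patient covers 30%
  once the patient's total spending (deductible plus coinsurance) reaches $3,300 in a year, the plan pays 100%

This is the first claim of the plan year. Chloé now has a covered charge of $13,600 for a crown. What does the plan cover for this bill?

Deductible not yet touched, so the first $1,000 of the bill goes to the deductible.
The remaining $12,600 (= $13,600 − $1,000) moves to coinsurance.
Coinsurance: $12,600 × 30% = $3,780.
That puts the patient's cost at $1,000 + $3,780 = $4,780 before any cap.
Year-to-date out-of-pocket would reach $0 + $4,780 = $4,780, above the $3,300 maximum, so the patient pays only $3,300 − $0 = $3,300.
The insurer covers the remainder: $13,600 − $3,300 = $10,300.

$10,300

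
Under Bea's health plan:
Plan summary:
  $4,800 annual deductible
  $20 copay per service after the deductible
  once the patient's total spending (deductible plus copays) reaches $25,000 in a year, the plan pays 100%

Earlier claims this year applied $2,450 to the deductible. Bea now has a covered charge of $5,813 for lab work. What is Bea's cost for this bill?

$2,370

$2,450 of the $4,800 deductible is already met, leaving $2,350.
After the $2,350 deductible portion, $5,813 − $2,350 = $3,463 is subject to the copay.
Copay on this service: $20.
That puts the patient's cost at $2,350 + $20 = $2,370 before any cap.
Total out-of-pocket so far would be $2,450 + $2,370 = $4,820, below the $25,000 cap — no reduction.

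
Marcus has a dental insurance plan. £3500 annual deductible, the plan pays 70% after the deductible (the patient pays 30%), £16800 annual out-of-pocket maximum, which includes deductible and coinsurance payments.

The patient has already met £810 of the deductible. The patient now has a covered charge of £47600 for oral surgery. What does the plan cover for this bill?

£31610

Deductible still to meet: £3500 − £810 = £2690.
The remaining £44910 (= £47600 − £2690) moves to coinsurance.
30% of £44910 = £13473 falls to the patient.
Patient responsibility before any cap: £2690 + £13473 = £16163.
Year-to-date out-of-pocket would reach £810 + £16163 = £16973, above the £16800 maximum, so the patient pays only £16800 − £810 = £15990.
The insurer covers the remainder: £47600 − £15990 = £31610.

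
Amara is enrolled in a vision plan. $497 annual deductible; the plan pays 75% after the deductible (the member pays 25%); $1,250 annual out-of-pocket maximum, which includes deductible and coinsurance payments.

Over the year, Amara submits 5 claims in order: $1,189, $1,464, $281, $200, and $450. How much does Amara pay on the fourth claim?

$50

#1 ($1,189): $497 finishes the deductible; $692 goes to coinsurance; member's 25% is $173. Member pays $670; OOP now $670.
#2 ($1,464): deductible met; 25% of $1,464 = $366. Cost to member: $366. OOP to date $1,036.
#3 ($281): 25% coinsurance on $281 = $70.25. Cost to member: $70.25. OOP to date $1,106.25.
#4 ($200): deductible met; 25% of $200 = $50. Cost to member: $50. OOP to date $1,156.25.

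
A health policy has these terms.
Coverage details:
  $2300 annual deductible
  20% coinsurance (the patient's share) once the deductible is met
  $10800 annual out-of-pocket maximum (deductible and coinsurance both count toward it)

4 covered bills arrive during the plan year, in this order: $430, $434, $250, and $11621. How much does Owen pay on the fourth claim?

$3273

Claim 1 — $430: entire amount goes to the deductible. Patient pays $430; OOP now $430.
Claim 2 — $434: all of it applies to the deductible. Patient pays $434; OOP now $864.
Claim 3 — $250: entire amount goes to the deductible. Patient pays $250; OOP now $1114.
Claim 4 — $11621: $1186 finishes the deductible; $10435 goes to coinsurance; 20% of $10435 = $2087. Patient pays $3273; OOP now $4387.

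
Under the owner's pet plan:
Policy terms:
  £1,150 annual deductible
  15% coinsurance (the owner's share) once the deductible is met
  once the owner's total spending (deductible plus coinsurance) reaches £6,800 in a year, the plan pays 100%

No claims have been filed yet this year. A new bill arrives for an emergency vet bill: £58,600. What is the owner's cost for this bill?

£6,800

Deductible not yet touched, so the first £1,150 of the bill goes to the deductible.
The remaining £57,450 (= £58,600 − £1,150) moves to coinsurance.
Coinsurance: £57,450 × 15% = £8,617.50.
That puts the owner's cost at £1,150 + £8,617.50 = £9,767.50 before any cap.
Year-to-date out-of-pocket would reach £0 + £9,767.50 = £9,767.50, above the £6,800 maximum, so the owner pays only £6,800 − £0 = £6,800.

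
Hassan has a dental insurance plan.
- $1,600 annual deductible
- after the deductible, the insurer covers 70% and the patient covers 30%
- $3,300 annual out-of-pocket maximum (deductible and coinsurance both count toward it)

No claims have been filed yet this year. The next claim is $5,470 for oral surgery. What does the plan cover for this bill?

The full $1,600 deductible is still open; $1,600 of this bill applies to it.
The remaining $3,870 (= $5,470 − $1,600) moves to coinsurance.
30% of $3,870 = $1,161 falls to the patient.
Patient responsibility before any cap: $1,600 + $1,161 = $2,761.
Year-to-date out-of-pocket becomes $0 + $2,761 = $2,761, still under the $3,300 maximum, so no cap applies.
The plan picks up $5,470 − $2,761 = $2,709.

$2,709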